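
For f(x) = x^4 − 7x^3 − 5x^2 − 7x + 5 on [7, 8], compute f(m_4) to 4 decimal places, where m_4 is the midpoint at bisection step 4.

32.5669

m = 7.5, f(m) = -117.8125 (−); new bracket [7.5, 8]
m = 7.75, f(m) = -0.449219 (−); new bracket [7.75, 8]
m = 7.875, f(m) = 67.123291 (+); new bracket [7.75, 7.875]
m = 7.8125, f(m) = 32.5669 (+); new bracket [7.75, 7.8125]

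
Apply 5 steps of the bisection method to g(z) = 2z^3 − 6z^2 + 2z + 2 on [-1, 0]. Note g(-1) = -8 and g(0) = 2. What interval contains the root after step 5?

midpoint -0.5: g = -0.75 < 0 → [-0.5, 0]
midpoint -0.25: g = 1.09375 > 0 → [-0.5, -0.25]
midpoint -0.375: g = 0.300781 > 0 → [-0.5, -0.375]
midpoint -0.4375: g = -0.1909 < 0 → [-0.4375, -0.375]
midpoint -0.40625: g = 0.0632 > 0 → [-0.4375, -0.40625]

[-0.4375, -0.40625]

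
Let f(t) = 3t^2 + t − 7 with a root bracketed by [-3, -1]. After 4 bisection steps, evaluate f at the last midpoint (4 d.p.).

t = -2 gives f = 3, positive; keep [-2, -1]
t = -1.5 gives f = -1.75, negative; keep [-2, -1.5]
t = -1.75 gives f = 0.4375, positive; keep [-1.75, -1.5]
t = -1.625 gives f = -0.7031, negative; keep [-1.75, -1.625]

-0.7031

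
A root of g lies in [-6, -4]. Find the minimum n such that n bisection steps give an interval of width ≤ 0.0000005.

Width after n steps is 2/2^n. Need 2^n ≥ 2/0.0000005 = 4000000.
2^21 = 2097152 < 4000000 ≤ 2^22 = 4194304, so n = 22.

22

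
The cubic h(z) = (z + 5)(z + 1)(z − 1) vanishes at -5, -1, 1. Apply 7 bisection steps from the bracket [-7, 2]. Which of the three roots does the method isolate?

h(-2.5) = 13.125 > 0, so the root lies in [-7, -2.5]
h(-4.75) = 5.390625 > 0, so the root lies in [-7, -4.75]
h(-5.875) = -29.326172 < 0, so the root lies in [-5.875, -4.75]
h(-5.3125) = -8.5071 < 0, so the root lies in [-5.3125, -4.75]
h(-5.03125) = -0.7598 < 0, so the root lies in [-5.03125, -4.75]
h(-4.890625) = 2.5067 > 0, so the root lies in [-5.03125, -4.890625]
h(-4.9609375) = 0.9223 > 0, so the root lies in [-5.03125, -4.9609375]

-5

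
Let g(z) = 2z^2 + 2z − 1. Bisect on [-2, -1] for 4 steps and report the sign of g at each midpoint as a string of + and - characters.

m = -1.5, g(m) = 0.5 (+); new bracket [-1.5, -1]
m = -1.25, g(m) = -0.375 (−); new bracket [-1.5, -1.25]
m = -1.375, g(m) = 0.03125 (+); new bracket [-1.375, -1.25]
m = -1.3125, g(m) = -0.1797 (−); new bracket [-1.375, -1.3125]

+-+-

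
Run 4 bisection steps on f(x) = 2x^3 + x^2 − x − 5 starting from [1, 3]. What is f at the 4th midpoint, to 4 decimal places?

f(2) = 13 > 0, so the root lies in [1, 2]
f(1.5) = 2.5 > 0, so the root lies in [1, 1.5]
f(1.25) = -0.78125 < 0, so the root lies in [1.25, 1.5]
f(1.375) = 0.7148 > 0, so the root lies in [1.25, 1.375]

0.7148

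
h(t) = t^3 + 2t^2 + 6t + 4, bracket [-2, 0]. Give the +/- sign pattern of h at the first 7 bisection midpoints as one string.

-++--+-

m = -1, h(m) = -1 (−); new bracket [-1, 0]
m = -0.5, h(m) = 1.375 (+); new bracket [-1, -0.5]
m = -0.75, h(m) = 0.203125 (+); new bracket [-1, -0.75]
m = -0.875, h(m) = -0.3887 (−); new bracket [-0.875, -0.75]
m = -0.8125, h(m) = -0.0911 (−); new bracket [-0.8125, -0.75]
m = -0.78125, h(m) = 0.0564 (+); new bracket [-0.8125, -0.78125]
m = -0.796875, h(m) = -0.0173 (−); new bracket [-0.796875, -0.78125]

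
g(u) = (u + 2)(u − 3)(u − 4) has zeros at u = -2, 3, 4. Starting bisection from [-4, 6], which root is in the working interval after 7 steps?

m = 1, g(m) = 18 (+); new bracket [-4, 1]
m = -1.5, g(m) = 12.375 (+); new bracket [-4, -1.5]
m = -2.75, g(m) = -29.109375 (−); new bracket [-2.75, -1.5]
m = -2.125, g(m) = -3.9238 (−); new bracket [-2.125, -1.5]
m = -1.8125, g(m) = 5.2449 (+); new bracket [-2.125, -1.8125]
m = -1.96875, g(m) = 0.9268 (+); new bracket [-2.125, -1.96875]
m = -2.046875, g(m) = -1.4305 (−); new bracket [-2.046875, -1.96875]

-2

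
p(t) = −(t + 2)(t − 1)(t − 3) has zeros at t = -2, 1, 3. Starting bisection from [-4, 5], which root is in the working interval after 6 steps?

p(0.5) = -3.125 < 0, so the root lies in [-4, 0.5]
p(-1.75) = -3.265625 < 0, so the root lies in [-4, -1.75]
p(-2.875) = 19.919922 > 0, so the root lies in [-2.875, -1.75]
p(-2.3125) = 5.4993 > 0, so the root lies in [-2.3125, -1.75]
p(-2.03125) = 0.4766 > 0, so the root lies in [-2.03125, -1.75]
p(-1.890625) = -1.5462 < 0, so the root lies in [-2.03125, -1.890625]

-2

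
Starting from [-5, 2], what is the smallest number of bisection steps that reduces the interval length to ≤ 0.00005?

Width after n steps is 7/2^n. Need 2^n ≥ 7/0.00005 = 140000.
2^17 = 131072 < 140000 ≤ 2^18 = 262144, so n = 18.

18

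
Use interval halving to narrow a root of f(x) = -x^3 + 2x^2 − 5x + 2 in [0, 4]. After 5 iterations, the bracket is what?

midpoint 2: f = -8 < 0 → [0, 2]
midpoint 1: f = -2 < 0 → [0, 1]
midpoint 0.5: f = -0.125 < 0 → [0, 0.5]
midpoint 0.25: f = 0.8594 > 0 → [0.25, 0.5]
midpoint 0.375: f = 0.3535 > 0 → [0.375, 0.5]

[0.375, 0.5]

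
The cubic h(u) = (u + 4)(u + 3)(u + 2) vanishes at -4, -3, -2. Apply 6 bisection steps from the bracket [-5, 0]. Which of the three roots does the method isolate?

-2

m = -2.5, h(m) = -0.375 (−); new bracket [-2.5, 0]
m = -1.25, h(m) = 3.609375 (+); new bracket [-2.5, -1.25]
m = -1.875, h(m) = 0.298828 (+); new bracket [-2.5, -1.875]
m = -2.1875, h(m) = -0.2761 (−); new bracket [-2.1875, -1.875]
m = -2.03125, h(m) = -0.0596 (−); new bracket [-2.03125, -1.875]
m = -1.953125, h(m) = 0.1004 (+); new bracket [-2.03125, -1.953125]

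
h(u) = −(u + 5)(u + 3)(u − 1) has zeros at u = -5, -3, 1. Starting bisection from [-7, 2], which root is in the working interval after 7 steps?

u = -2.5 gives h = 4.375, positive; keep [-2.5, 2]
u = -0.25 gives h = 16.328125, positive; keep [-0.25, 2]
u = 0.875 gives h = 2.845703, positive; keep [0.875, 2]
u = 1.4375 gives h = -12.4978, negative; keep [0.875, 1.4375]
u = 1.15625 gives h = -3.998, negative; keep [0.875, 1.15625]
u = 1.015625 gives h = -0.3774, negative; keep [0.875, 1.015625]
u = 0.9453125 gives h = 1.2828, positive; keep [0.9453125, 1.015625]

1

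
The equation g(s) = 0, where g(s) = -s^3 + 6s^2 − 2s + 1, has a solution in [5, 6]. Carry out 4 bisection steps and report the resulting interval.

m = 5.5, g(m) = 5.125 (+); new bracket [5.5, 6]
m = 5.75, g(m) = -2.234375 (−); new bracket [5.5, 5.75]
m = 5.625, g(m) = 1.615234 (+); new bracket [5.625, 5.75]
m = 5.6875, g(m) = -0.2664 (−); new bracket [5.625, 5.6875]

[5.625, 5.6875]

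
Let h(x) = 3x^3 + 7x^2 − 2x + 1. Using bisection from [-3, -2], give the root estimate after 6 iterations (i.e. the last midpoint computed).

midpoint -2.5: h = 2.875 > 0 → [-3, -2.5]
midpoint -2.75: h = -2.953125 < 0 → [-2.75, -2.5]
midpoint -2.625: h = 0.220703 > 0 → [-2.75, -2.625]
midpoint -2.6875: h = -1.2991 < 0 → [-2.6875, -2.625]
midpoint -2.65625: h = -0.5227 < 0 → [-2.65625, -2.625]
midpoint -2.640625: h = -0.1469 < 0 → [-2.640625, -2.625]

-2.640625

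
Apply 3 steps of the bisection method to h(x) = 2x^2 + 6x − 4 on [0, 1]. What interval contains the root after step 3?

x = 0.5 gives h = -0.5, negative; keep [0.5, 1]
x = 0.75 gives h = 1.625, positive; keep [0.5, 0.75]
x = 0.625 gives h = 0.53125, positive; keep [0.5, 0.625]

[0.5, 0.625]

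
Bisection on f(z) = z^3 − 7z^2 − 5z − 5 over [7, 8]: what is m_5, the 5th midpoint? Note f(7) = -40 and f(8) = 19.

f(7.5) = -14.375 < 0, so the root lies in [7.5, 8]
f(7.75) = 1.296875 > 0, so the root lies in [7.5, 7.75]
f(7.625) = -6.787109 < 0, so the root lies in [7.625, 7.75]
f(7.6875) = -2.8079 < 0, so the root lies in [7.6875, 7.75]
f(7.71875) = -0.7713 < 0, so the root lies in [7.71875, 7.75]

7.71875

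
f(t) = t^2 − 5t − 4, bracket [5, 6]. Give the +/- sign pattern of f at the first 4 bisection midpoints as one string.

t = 5.5 gives f = -1.25, negative; keep [5.5, 6]
t = 5.75 gives f = 0.3125, positive; keep [5.5, 5.75]
t = 5.625 gives f = -0.484375, negative; keep [5.625, 5.75]
t = 5.6875 gives f = -0.0898, negative; keep [5.6875, 5.75]

-+--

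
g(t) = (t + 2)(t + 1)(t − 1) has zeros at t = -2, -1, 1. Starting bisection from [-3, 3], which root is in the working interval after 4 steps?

midpoint 0: g = -2 < 0 → [0, 3]
midpoint 1.5: g = 4.375 > 0 → [0, 1.5]
midpoint 0.75: g = -1.203125 < 0 → [0.75, 1.5]
midpoint 1.125: g = 0.8301 > 0 → [0.75, 1.125]

1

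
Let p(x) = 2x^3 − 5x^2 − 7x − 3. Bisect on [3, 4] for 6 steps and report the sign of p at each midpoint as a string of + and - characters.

x = 3.5 gives p = -3, negative; keep [3.5, 4]
x = 3.75 gives p = 5.90625, positive; keep [3.5, 3.75]
x = 3.625 gives p = 1.191406, positive; keep [3.5, 3.625]
x = 3.5625 gives p = -0.9683, negative; keep [3.5625, 3.625]
x = 3.59375 gives p = 0.0954, positive; keep [3.5625, 3.59375]
x = 3.578125 gives p = -0.4405, negative; keep [3.578125, 3.59375]

-++-+-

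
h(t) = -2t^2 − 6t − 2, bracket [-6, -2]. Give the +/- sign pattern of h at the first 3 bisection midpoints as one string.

midpoint -4: h = -10 < 0 → [-4, -2]
midpoint -3: h = -2 < 0 → [-3, -2]
midpoint -2.5: h = 0.5 > 0 → [-3, -2.5]

--+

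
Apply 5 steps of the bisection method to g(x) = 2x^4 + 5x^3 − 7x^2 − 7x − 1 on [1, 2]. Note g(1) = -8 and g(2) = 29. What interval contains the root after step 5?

midpoint 1.5: g = -0.25 < 0 → [1.5, 2]
midpoint 1.75: g = 10.867188 > 0 → [1.5, 1.75]
midpoint 1.625: g = 4.541504 > 0 → [1.5, 1.625]
midpoint 1.5625: g = 1.9671 > 0 → [1.5, 1.5625]
midpoint 1.53125: g = 0.8155 > 0 → [1.5, 1.53125]

[1.5, 1.53125]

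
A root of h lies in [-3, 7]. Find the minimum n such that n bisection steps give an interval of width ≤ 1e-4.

17

Width after n steps is 10/2^n. Need 2^n ≥ 10/1e-4 = 100000.
2^16 = 65536 < 100000 ≤ 2^17 = 131072, so n = 17.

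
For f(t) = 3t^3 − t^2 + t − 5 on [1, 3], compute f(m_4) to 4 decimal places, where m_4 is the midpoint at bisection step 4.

t = 2 gives f = 17, positive; keep [1, 2]
t = 1.5 gives f = 4.375, positive; keep [1, 1.5]
t = 1.25 gives f = 0.546875, positive; keep [1, 1.25]
t = 1.125 gives f = -0.8691, negative; keep [1.125, 1.25]

-0.8691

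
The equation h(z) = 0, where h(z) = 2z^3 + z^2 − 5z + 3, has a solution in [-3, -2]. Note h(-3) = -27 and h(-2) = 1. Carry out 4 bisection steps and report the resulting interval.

[-2.125, -2.0625]

h(-2.5) = -9.5 < 0, so the root lies in [-2.5, -2]
h(-2.25) = -3.46875 < 0, so the root lies in [-2.25, -2]
h(-2.125) = -1.050781 < 0, so the root lies in [-2.125, -2]
h(-2.0625) = 0.019 > 0, so the root lies in [-2.125, -2.0625]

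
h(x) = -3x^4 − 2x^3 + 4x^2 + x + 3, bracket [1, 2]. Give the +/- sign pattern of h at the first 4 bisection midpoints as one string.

midpoint 1.5: h = -8.4375 < 0 → [1, 1.5]
midpoint 1.25: h = -0.730469 < 0 → [1, 1.25]
midpoint 1.125: h = 1.534424 > 0 → [1.125, 1.25]
midpoint 1.1875: h = 0.5134 > 0 → [1.1875, 1.25]

--++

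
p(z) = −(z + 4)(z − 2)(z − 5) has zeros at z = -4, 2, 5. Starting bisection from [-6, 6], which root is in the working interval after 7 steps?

midpoint 0: p = -40 < 0 → [-6, 0]
midpoint -3: p = -40 < 0 → [-6, -3]
midpoint -4.5: p = 30.875 > 0 → [-4.5, -3]
midpoint -3.75: p = -12.5781 < 0 → [-4.5, -3.75]
midpoint -4.125: p = 6.9863 > 0 → [-4.125, -3.75]
midpoint -3.9375: p = -3.3167 < 0 → [-4.125, -3.9375]
midpoint -4.03125: p = 1.7022 > 0 → [-4.03125, -3.9375]

-4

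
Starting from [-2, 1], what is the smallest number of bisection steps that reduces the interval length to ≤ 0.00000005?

Width after n steps is 3/2^n. Need 2^n ≥ 3/0.00000005 = 60000000.
2^25 = 33554432 < 60000000 ≤ 2^26 = 67108864, so n = 26.

26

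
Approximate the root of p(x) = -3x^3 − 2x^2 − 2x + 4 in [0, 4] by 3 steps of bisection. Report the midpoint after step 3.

midpoint 2: p = -32 < 0 → [0, 2]
midpoint 1: p = -3 < 0 → [0, 1]
midpoint 0.5: p = 2.125 > 0 → [0.5, 1]

0.5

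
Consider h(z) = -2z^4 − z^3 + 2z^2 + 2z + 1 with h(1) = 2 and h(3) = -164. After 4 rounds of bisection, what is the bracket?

[1.125, 1.25]

z = 2 gives h = -27, negative; keep [1, 2]
z = 1.5 gives h = -5, negative; keep [1, 1.5]
z = 1.25 gives h = -0.210938, negative; keep [1, 1.25]
z = 1.125 gives h = 1.1538, positive; keep [1.125, 1.25]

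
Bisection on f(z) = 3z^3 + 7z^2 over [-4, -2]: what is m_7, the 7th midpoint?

midpoint -3: f = -18 < 0 → [-3, -2]
midpoint -2.5: f = -3.125 < 0 → [-2.5, -2]
midpoint -2.25: f = 1.265625 > 0 → [-2.5, -2.25]
midpoint -2.375: f = -0.7051 < 0 → [-2.375, -2.25]
midpoint -2.3125: f = 0.3342 > 0 → [-2.375, -2.3125]
midpoint -2.34375: f = -0.1717 < 0 → [-2.34375, -2.3125]
midpoint -2.328125: f = 0.0847 > 0 → [-2.34375, -2.328125]

-2.328125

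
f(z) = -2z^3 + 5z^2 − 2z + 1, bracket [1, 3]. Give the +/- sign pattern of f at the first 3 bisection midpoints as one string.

midpoint 2: f = 1 > 0 → [2, 3]
midpoint 2.5: f = -4 < 0 → [2, 2.5]
midpoint 2.25: f = -0.96875 < 0 → [2, 2.25]

+--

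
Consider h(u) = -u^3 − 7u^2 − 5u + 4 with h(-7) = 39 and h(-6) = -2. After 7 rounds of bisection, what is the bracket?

u = -6.5 gives h = 15.375, positive; keep [-6.5, -6]
u = -6.25 gives h = 5.953125, positive; keep [-6.25, -6]
u = -6.125 gives h = 1.798828, positive; keep [-6.125, -6]
u = -6.0625 gives h = -0.1443, negative; keep [-6.125, -6.0625]
u = -6.09375 gives h = 0.8163, positive; keep [-6.09375, -6.0625]
u = -6.078125 gives h = 0.3332, positive; keep [-6.078125, -6.0625]
u = -6.0703125 gives h = 0.0938, positive; keep [-6.0703125, -6.0625]

[-6.0703125, -6.0625]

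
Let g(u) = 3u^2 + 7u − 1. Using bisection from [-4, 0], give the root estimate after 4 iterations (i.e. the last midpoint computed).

midpoint -2: g = -3 < 0 → [-4, -2]
midpoint -3: g = 5 > 0 → [-3, -2]
midpoint -2.5: g = 0.25 > 0 → [-2.5, -2]
midpoint -2.25: g = -1.5625 < 0 → [-2.5, -2.25]

-2.25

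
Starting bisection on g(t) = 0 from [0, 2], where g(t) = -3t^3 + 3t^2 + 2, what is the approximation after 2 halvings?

1.5

g(1) = 2 > 0, so the root lies in [1, 2]
g(1.5) = -1.375 < 0, so the root lies in [1, 1.5]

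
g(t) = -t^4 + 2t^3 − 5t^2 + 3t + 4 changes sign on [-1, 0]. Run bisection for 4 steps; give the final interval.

[-0.625, -0.5625]

midpoint -0.5: g = 0.9375 > 0 → [-1, -0.5]
midpoint -0.75: g = -2.222656 < 0 → [-0.75, -0.5]
midpoint -0.625: g = -0.468994 < 0 → [-0.625, -0.5]
midpoint -0.5625: g = 0.2744 > 0 → [-0.625, -0.5625]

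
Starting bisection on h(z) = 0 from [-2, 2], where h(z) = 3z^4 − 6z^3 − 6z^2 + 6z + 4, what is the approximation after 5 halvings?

1.125

z = 0 gives h = 4, positive; keep [0, 2]
z = 1 gives h = 1, positive; keep [1, 2]
z = 1.5 gives h = -5.5625, negative; keep [1, 1.5]
z = 1.25 gives h = -2.2695, negative; keep [1, 1.25]
z = 1.125 gives h = -0.5813, negative; keep [1, 1.125]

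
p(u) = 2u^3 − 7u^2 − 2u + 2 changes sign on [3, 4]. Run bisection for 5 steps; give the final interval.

[3.6875, 3.71875]

p(3.5) = -5 < 0, so the root lies in [3.5, 4]
p(3.75) = 1.53125 > 0, so the root lies in [3.5, 3.75]
p(3.625) = -1.964844 < 0, so the root lies in [3.625, 3.75]
p(3.6875) = -0.2759 < 0, so the root lies in [3.6875, 3.75]
p(3.71875) = 0.6127 > 0, so the root lies in [3.6875, 3.71875]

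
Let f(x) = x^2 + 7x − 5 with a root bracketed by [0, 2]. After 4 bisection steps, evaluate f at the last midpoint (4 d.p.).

-0.2344

f(1) = 3 > 0, so the root lies in [0, 1]
f(0.5) = -1.25 < 0, so the root lies in [0.5, 1]
f(0.75) = 0.8125 > 0, so the root lies in [0.5, 0.75]
f(0.625) = -0.2344 < 0, so the root lies in [0.625, 0.75]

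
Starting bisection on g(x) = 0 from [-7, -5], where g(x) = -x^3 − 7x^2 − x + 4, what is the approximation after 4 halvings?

midpoint -6: g = -26 < 0 → [-7, -6]
midpoint -6.5: g = -10.625 < 0 → [-7, -6.5]
midpoint -6.75: g = -0.640625 < 0 → [-7, -6.75]
midpoint -6.875: g = 4.9668 > 0 → [-6.875, -6.75]

-6.875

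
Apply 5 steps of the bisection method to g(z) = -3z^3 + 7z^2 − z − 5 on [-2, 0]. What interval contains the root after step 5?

g(-1) = 6 > 0, so the root lies in [-1, 0]
g(-0.5) = -2.375 < 0, so the root lies in [-1, -0.5]
g(-0.75) = 0.953125 > 0, so the root lies in [-0.75, -0.5]
g(-0.625) = -0.9082 < 0, so the root lies in [-0.75, -0.625]
g(-0.6875) = -0.0291 < 0, so the root lies in [-0.75, -0.6875]

[-0.75, -0.6875]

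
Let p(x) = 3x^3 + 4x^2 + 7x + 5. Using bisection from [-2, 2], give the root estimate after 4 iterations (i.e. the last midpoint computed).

-0.75

p(0) = 5 > 0, so the root lies in [-2, 0]
p(-1) = -1 < 0, so the root lies in [-1, 0]
p(-0.5) = 2.125 > 0, so the root lies in [-1, -0.5]
p(-0.75) = 0.7344 > 0, so the root lies in [-1, -0.75]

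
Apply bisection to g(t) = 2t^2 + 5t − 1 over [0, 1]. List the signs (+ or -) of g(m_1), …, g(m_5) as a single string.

g(0.5) = 2 > 0, so the root lies in [0, 0.5]
g(0.25) = 0.375 > 0, so the root lies in [0, 0.25]
g(0.125) = -0.34375 < 0, so the root lies in [0.125, 0.25]
g(0.1875) = 0.0078 > 0, so the root lies in [0.125, 0.1875]
g(0.15625) = -0.1699 < 0, so the root lies in [0.15625, 0.1875]

++-+-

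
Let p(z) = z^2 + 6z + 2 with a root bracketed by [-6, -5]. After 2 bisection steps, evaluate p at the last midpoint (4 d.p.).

0.5625

z = -5.5 gives p = -0.75, negative; keep [-6, -5.5]
z = -5.75 gives p = 0.5625, positive; keep [-5.75, -5.5]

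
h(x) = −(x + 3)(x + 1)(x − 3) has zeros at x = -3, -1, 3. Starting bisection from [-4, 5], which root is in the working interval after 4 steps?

3

x = 0.5 gives h = 13.125, positive; keep [0.5, 5]
x = 2.75 gives h = 5.390625, positive; keep [2.75, 5]
x = 3.875 gives h = -29.326172, negative; keep [2.75, 3.875]
x = 3.3125 gives h = -8.5071, negative; keep [2.75, 3.3125]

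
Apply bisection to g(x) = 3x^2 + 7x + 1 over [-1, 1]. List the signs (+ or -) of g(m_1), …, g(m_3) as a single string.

+--

x = 0 gives g = 1, positive; keep [-1, 0]
x = -0.5 gives g = -1.75, negative; keep [-0.5, 0]
x = -0.25 gives g = -0.5625, negative; keep [-0.25, 0]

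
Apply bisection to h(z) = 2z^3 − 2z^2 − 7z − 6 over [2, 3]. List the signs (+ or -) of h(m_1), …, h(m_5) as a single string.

z = 2.5 gives h = -4.75, negative; keep [2.5, 3]
z = 2.75 gives h = 1.21875, positive; keep [2.5, 2.75]
z = 2.625 gives h = -1.980469, negative; keep [2.625, 2.75]
z = 2.6875 gives h = -0.436, negative; keep [2.6875, 2.75]
z = 2.71875 gives h = 0.3774, positive; keep [2.6875, 2.71875]

-+--+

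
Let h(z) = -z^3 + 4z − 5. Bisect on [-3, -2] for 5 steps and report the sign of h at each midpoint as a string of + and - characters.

midpoint -2.5: h = 0.625 > 0 → [-2.5, -2]
midpoint -2.25: h = -2.609375 < 0 → [-2.5, -2.25]
midpoint -2.375: h = -1.103516 < 0 → [-2.5, -2.375]
midpoint -2.4375: h = -0.2678 < 0 → [-2.5, -2.4375]
midpoint -2.46875: h = 0.1714 > 0 → [-2.46875, -2.4375]

+---+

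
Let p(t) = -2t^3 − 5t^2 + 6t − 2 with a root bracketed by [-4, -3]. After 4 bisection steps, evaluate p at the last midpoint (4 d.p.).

-0.4692

t = -3.5 gives p = 1.5, positive; keep [-3.5, -3]
t = -3.25 gives p = -5.65625, negative; keep [-3.5, -3.25]
t = -3.375 gives p = -2.316406, negative; keep [-3.5, -3.375]
t = -3.4375 gives p = -0.4692, negative; keep [-3.5, -3.4375]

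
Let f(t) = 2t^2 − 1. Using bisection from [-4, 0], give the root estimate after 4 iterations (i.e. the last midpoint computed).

m = -2, f(m) = 7 (+); new bracket [-2, 0]
m = -1, f(m) = 1 (+); new bracket [-1, 0]
m = -0.5, f(m) = -0.5 (−); new bracket [-1, -0.5]
m = -0.75, f(m) = 0.125 (+); new bracket [-0.75, -0.5]

-0.75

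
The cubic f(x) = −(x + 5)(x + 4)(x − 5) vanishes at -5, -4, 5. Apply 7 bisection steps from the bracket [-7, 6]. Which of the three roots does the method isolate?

5

m = -0.5, f(m) = 86.625 (+); new bracket [-0.5, 6]
m = 2.75, f(m) = 117.703125 (+); new bracket [2.75, 6]
m = 4.375, f(m) = 49.072266 (+); new bracket [4.375, 6]
m = 5.1875, f(m) = -17.5496 (−); new bracket [4.375, 5.1875]
m = 4.78125, f(m) = 18.7888 (+); new bracket [4.78125, 5.1875]
m = 4.984375, f(m) = 1.4016 (+); new bracket [4.984375, 5.1875]
m = 5.0859375, f(m) = -7.8753 (−); new bracket [4.984375, 5.0859375]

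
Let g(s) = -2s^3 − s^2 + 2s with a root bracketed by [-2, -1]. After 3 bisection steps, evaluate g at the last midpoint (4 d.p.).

0.5586

g(-1.5) = 1.5 > 0, so the root lies in [-1.5, -1]
g(-1.25) = -0.15625 < 0, so the root lies in [-1.5, -1.25]
g(-1.375) = 0.558594 > 0, so the root lies in [-1.375, -1.25]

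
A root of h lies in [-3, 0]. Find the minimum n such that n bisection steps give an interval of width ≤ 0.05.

6

Width after n steps is 3/2^n. Need 2^n ≥ 3/0.05 = 60.
2^5 = 32 < 60 ≤ 2^6 = 64, so n = 6.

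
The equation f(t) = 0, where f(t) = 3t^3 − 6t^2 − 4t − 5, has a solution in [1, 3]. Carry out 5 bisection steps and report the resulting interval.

midpoint 2: f = -13 < 0 → [2, 3]
midpoint 2.5: f = -5.625 < 0 → [2.5, 3]
midpoint 2.75: f = 1.015625 > 0 → [2.5, 2.75]
midpoint 2.625: f = -2.5801 < 0 → [2.625, 2.75]
midpoint 2.6875: f = -0.8533 < 0 → [2.6875, 2.75]

[2.6875, 2.75]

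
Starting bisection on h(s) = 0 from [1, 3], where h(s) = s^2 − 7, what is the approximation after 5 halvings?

m = 2, h(m) = -3 (−); new bracket [2, 3]
m = 2.5, h(m) = -0.75 (−); new bracket [2.5, 3]
m = 2.75, h(m) = 0.5625 (+); new bracket [2.5, 2.75]
m = 2.625, h(m) = -0.1094 (−); new bracket [2.625, 2.75]
m = 2.6875, h(m) = 0.2227 (+); new bracket [2.625, 2.6875]

2.6875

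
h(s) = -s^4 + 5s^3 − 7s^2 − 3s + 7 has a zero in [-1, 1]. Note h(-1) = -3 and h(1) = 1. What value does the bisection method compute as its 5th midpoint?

-0.9375

m = 0, h(m) = 7 (+); new bracket [-1, 0]
m = -0.5, h(m) = 6.0625 (+); new bracket [-1, -0.5]
m = -0.75, h(m) = 2.886719 (+); new bracket [-1, -0.75]
m = -0.875, h(m) = 0.3298 (+); new bracket [-1, -0.875]
m = -0.9375, h(m) = -1.2322 (−); new bracket [-0.9375, -0.875]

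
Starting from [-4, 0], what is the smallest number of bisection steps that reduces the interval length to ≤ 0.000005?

Width after n steps is 4/2^n. Need 2^n ≥ 4/0.000005 = 800000.
2^19 = 524288 < 800000 ≤ 2^20 = 1048576, so n = 20.

20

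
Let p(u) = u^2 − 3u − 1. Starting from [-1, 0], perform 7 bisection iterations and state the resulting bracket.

midpoint -0.5: p = 0.75 > 0 → [-0.5, 0]
midpoint -0.25: p = -0.1875 < 0 → [-0.5, -0.25]
midpoint -0.375: p = 0.265625 > 0 → [-0.375, -0.25]
midpoint -0.3125: p = 0.0352 > 0 → [-0.3125, -0.25]
midpoint -0.28125: p = -0.0771 < 0 → [-0.3125, -0.28125]
midpoint -0.296875: p = -0.0212 < 0 → [-0.3125, -0.296875]
midpoint -0.3046875: p = 0.0069 > 0 → [-0.3046875, -0.296875]

[-0.3046875, -0.296875]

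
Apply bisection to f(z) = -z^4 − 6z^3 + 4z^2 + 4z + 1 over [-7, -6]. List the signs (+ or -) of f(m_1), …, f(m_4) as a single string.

+---

z = -6.5 gives f = 6.6875, positive; keep [-7, -6.5]
z = -6.75 gives f = -74.410156, negative; keep [-6.75, -6.5]
z = -6.625 gives f = -31.672119, negative; keep [-6.625, -6.5]
z = -6.5625 gives f = -11.96, negative; keep [-6.5625, -6.5]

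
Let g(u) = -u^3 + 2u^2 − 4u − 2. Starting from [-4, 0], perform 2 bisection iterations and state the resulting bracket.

m = -2, g(m) = 22 (+); new bracket [-2, 0]
m = -1, g(m) = 5 (+); new bracket [-1, 0]

[-1, 0]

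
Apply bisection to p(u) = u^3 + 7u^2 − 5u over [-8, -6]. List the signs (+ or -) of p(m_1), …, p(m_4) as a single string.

++-+

p(-7) = 35 > 0, so the root lies in [-8, -7]
p(-7.5) = 9.375 > 0, so the root lies in [-8, -7.5]
p(-7.75) = -6.296875 < 0, so the root lies in [-7.75, -7.5]
p(-7.625) = 1.7871 > 0, so the root lies in [-7.75, -7.625]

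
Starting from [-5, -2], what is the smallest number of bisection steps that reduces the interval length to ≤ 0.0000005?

Width after n steps is 3/2^n. Need 2^n ≥ 3/0.0000005 = 6000000.
2^22 = 4194304 < 6000000 ≤ 2^23 = 8388608, so n = 23.

23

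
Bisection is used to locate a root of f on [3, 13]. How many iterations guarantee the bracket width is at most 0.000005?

21

Width after n steps is 10/2^n. Need 2^n ≥ 10/0.000005 = 2000000.
2^20 = 1048576 < 2000000 ≤ 2^21 = 2097152, so n = 21.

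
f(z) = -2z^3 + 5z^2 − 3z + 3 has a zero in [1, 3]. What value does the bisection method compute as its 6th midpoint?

2.15625

f(2) = 1 > 0, so the root lies in [2, 3]
f(2.5) = -4.5 < 0, so the root lies in [2, 2.5]
f(2.25) = -1.21875 < 0, so the root lies in [2, 2.25]
f(2.125) = 0.0117 > 0, so the root lies in [2.125, 2.25]
f(2.1875) = -0.5718 < 0, so the root lies in [2.125, 2.1875]
f(2.15625) = -0.2723 < 0, so the root lies in [2.125, 2.15625]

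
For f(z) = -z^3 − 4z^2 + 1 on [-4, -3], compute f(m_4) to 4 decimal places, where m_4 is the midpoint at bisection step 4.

0.0310

m = -3.5, f(m) = -5.125 (−); new bracket [-4, -3.5]
m = -3.75, f(m) = -2.515625 (−); new bracket [-4, -3.75]
m = -3.875, f(m) = -0.876953 (−); new bracket [-4, -3.875]
m = -3.9375, f(m) = 0.031 (+); new bracket [-3.9375, -3.875]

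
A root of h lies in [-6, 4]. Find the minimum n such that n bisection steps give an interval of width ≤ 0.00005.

Width after n steps is 10/2^n. Need 2^n ≥ 10/0.00005 = 200000.
2^17 = 131072 < 200000 ≤ 2^18 = 262144, so n = 18.

18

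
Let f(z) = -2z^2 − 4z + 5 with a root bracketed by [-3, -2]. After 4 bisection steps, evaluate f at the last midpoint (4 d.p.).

m = -2.5, f(m) = 2.5 (+); new bracket [-3, -2.5]
m = -2.75, f(m) = 0.875 (+); new bracket [-3, -2.75]
m = -2.875, f(m) = -0.03125 (−); new bracket [-2.875, -2.75]
m = -2.8125, f(m) = 0.4297 (+); new bracket [-2.875, -2.8125]

0.4297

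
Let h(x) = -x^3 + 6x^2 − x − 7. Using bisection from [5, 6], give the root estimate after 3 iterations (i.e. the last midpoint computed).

5.625

midpoint 5.5: h = 2.625 > 0 → [5.5, 6]
midpoint 5.75: h = -4.484375 < 0 → [5.5, 5.75]
midpoint 5.625: h = -0.759766 < 0 → [5.5, 5.625]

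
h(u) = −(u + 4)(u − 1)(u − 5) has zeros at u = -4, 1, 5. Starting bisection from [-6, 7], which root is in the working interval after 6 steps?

-4

midpoint 0.5: h = -10.125 < 0 → [-6, 0.5]
midpoint -2.75: h = -36.328125 < 0 → [-6, -2.75]
midpoint -4.375: h = 18.896484 > 0 → [-4.375, -2.75]
midpoint -3.5625: h = -17.0916 < 0 → [-4.375, -3.5625]
midpoint -3.96875: h = -1.3926 < 0 → [-4.375, -3.96875]
midpoint -4.171875: h = 8.153 > 0 → [-4.171875, -3.96875]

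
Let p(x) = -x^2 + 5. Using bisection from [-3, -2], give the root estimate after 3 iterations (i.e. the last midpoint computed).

x = -2.5 gives p = -1.25, negative; keep [-2.5, -2]
x = -2.25 gives p = -0.0625, negative; keep [-2.25, -2]
x = -2.125 gives p = 0.484375, positive; keep [-2.25, -2.125]

-2.125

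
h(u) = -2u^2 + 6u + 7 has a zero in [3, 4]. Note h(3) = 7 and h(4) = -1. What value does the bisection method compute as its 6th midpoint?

u = 3.5 gives h = 3.5, positive; keep [3.5, 4]
u = 3.75 gives h = 1.375, positive; keep [3.75, 4]
u = 3.875 gives h = 0.21875, positive; keep [3.875, 4]
u = 3.9375 gives h = -0.3828, negative; keep [3.875, 3.9375]
u = 3.90625 gives h = -0.0801, negative; keep [3.875, 3.90625]
u = 3.890625 gives h = 0.0698, positive; keep [3.890625, 3.90625]

3.890625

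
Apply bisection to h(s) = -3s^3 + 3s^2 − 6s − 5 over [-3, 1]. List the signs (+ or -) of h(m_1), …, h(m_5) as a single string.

+--++

s = -1 gives h = 7, positive; keep [-1, 1]
s = 0 gives h = -5, negative; keep [-1, 0]
s = -0.5 gives h = -0.875, negative; keep [-1, -0.5]
s = -0.75 gives h = 2.4531, positive; keep [-0.75, -0.5]
s = -0.625 gives h = 0.6543, positive; keep [-0.625, -0.5]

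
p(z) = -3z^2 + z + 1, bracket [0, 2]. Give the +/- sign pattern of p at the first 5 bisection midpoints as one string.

-++--

midpoint 1: p = -1 < 0 → [0, 1]
midpoint 0.5: p = 0.75 > 0 → [0.5, 1]
midpoint 0.75: p = 0.0625 > 0 → [0.75, 1]
midpoint 0.875: p = -0.4219 < 0 → [0.75, 0.875]
midpoint 0.8125: p = -0.168 < 0 → [0.75, 0.8125]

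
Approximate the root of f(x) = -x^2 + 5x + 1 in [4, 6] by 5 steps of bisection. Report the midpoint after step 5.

midpoint 5: f = 1 > 0 → [5, 6]
midpoint 5.5: f = -1.75 < 0 → [5, 5.5]
midpoint 5.25: f = -0.3125 < 0 → [5, 5.25]
midpoint 5.125: f = 0.3594 > 0 → [5.125, 5.25]
midpoint 5.1875: f = 0.0273 > 0 → [5.1875, 5.25]

5.1875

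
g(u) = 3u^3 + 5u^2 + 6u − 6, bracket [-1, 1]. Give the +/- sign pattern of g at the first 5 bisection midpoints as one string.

midpoint 0: g = -6 < 0 → [0, 1]
midpoint 0.5: g = -1.375 < 0 → [0.5, 1]
midpoint 0.75: g = 2.578125 > 0 → [0.5, 0.75]
midpoint 0.625: g = 0.4355 > 0 → [0.5, 0.625]
midpoint 0.5625: g = -0.509 < 0 → [0.5625, 0.625]

--++-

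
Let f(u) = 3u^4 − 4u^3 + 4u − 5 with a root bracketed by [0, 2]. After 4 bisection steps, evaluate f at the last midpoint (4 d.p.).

midpoint 1: f = -2 < 0 → [1, 2]
midpoint 1.5: f = 2.6875 > 0 → [1, 1.5]
midpoint 1.25: f = -0.488281 < 0 → [1.25, 1.5]
midpoint 1.375: f = 0.825 > 0 → [1.25, 1.375]

0.8250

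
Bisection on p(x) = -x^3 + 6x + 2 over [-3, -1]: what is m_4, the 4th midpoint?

-2.375

x = -2 gives p = -2, negative; keep [-3, -2]
x = -2.5 gives p = 2.625, positive; keep [-2.5, -2]
x = -2.25 gives p = -0.109375, negative; keep [-2.5, -2.25]
x = -2.375 gives p = 1.1465, positive; keep [-2.375, -2.25]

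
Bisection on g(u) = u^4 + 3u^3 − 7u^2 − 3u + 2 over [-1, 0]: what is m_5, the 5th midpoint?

g(-0.5) = 1.4375 > 0, so the root lies in [-1, -0.5]
g(-0.75) = -0.636719 < 0, so the root lies in [-0.75, -0.5]
g(-0.625) = 0.560791 > 0, so the root lies in [-0.75, -0.625]
g(-0.6875) = 0.0025 > 0, so the root lies in [-0.75, -0.6875]
g(-0.71875) = -0.307 < 0, so the root lies in [-0.71875, -0.6875]

-0.71875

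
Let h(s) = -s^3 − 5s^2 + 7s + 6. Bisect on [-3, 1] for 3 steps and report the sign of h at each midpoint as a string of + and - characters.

midpoint -1: h = -5 < 0 → [-1, 1]
midpoint 0: h = 6 > 0 → [-1, 0]
midpoint -0.5: h = 1.375 > 0 → [-1, -0.5]

-++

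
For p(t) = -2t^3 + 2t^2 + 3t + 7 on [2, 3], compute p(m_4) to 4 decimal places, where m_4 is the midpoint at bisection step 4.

-0.1001

p(2.5) = -4.25 < 0, so the root lies in [2, 2.5]
p(2.25) = 1.09375 > 0, so the root lies in [2.25, 2.5]
p(2.375) = -1.386719 < 0, so the root lies in [2.25, 2.375]
p(2.3125) = -0.1001 < 0, so the root lies in [2.25, 2.3125]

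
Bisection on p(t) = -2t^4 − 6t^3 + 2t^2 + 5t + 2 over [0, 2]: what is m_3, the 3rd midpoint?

1.25

p(1) = 1 > 0, so the root lies in [1, 2]
p(1.5) = -16.375 < 0, so the root lies in [1, 1.5]
p(1.25) = -5.226562 < 0, so the root lies in [1, 1.25]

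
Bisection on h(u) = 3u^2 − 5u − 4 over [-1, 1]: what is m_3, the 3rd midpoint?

-0.75

u = 0 gives h = -4, negative; keep [-1, 0]
u = -0.5 gives h = -0.75, negative; keep [-1, -0.5]
u = -0.75 gives h = 1.4375, positive; keep [-0.75, -0.5]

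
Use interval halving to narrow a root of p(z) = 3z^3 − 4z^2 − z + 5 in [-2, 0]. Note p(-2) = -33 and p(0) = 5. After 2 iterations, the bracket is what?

midpoint -1: p = -1 < 0 → [-1, 0]
midpoint -0.5: p = 4.125 > 0 → [-1, -0.5]

[-1, -0.5]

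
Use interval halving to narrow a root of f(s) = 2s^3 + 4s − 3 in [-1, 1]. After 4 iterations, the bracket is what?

f(0) = -3 < 0, so the root lies in [0, 1]
f(0.5) = -0.75 < 0, so the root lies in [0.5, 1]
f(0.75) = 0.84375 > 0, so the root lies in [0.5, 0.75]
f(0.625) = -0.0117 < 0, so the root lies in [0.625, 0.75]

[0.625, 0.75]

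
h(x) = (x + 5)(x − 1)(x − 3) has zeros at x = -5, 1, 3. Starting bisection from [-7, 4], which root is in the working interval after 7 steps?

-5

h(-1.5) = 39.375 > 0, so the root lies in [-7, -1.5]
h(-4.25) = 28.546875 > 0, so the root lies in [-7, -4.25]
h(-5.625) = -35.712891 < 0, so the root lies in [-5.625, -4.25]
h(-4.9375) = 2.9456 > 0, so the root lies in [-5.625, -4.9375]
h(-5.28125) = -14.6297 < 0, so the root lies in [-5.28125, -4.9375]
h(-5.109375) = -5.4188 < 0, so the root lies in [-5.109375, -4.9375]
h(-5.0234375) = -1.1327 < 0, so the root lies in [-5.0234375, -4.9375]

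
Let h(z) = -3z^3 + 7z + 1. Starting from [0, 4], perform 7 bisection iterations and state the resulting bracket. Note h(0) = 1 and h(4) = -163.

[1.59375, 1.625]

m = 2, h(m) = -9 (−); new bracket [0, 2]
m = 1, h(m) = 5 (+); new bracket [1, 2]
m = 1.5, h(m) = 1.375 (+); new bracket [1.5, 2]
m = 1.75, h(m) = -2.8281 (−); new bracket [1.5, 1.75]
m = 1.625, h(m) = -0.498 (−); new bracket [1.5, 1.625]
m = 1.5625, h(m) = 0.4934 (+); new bracket [1.5625, 1.625]
m = 1.59375, h(m) = 0.0117 (+); new bracket [1.59375, 1.625]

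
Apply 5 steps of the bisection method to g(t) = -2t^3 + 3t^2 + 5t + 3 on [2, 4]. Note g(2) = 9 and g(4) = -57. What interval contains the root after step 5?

[2.625, 2.6875]

midpoint 3: g = -9 < 0 → [2, 3]
midpoint 2.5: g = 3 > 0 → [2.5, 3]
midpoint 2.75: g = -2.15625 < 0 → [2.5, 2.75]
midpoint 2.625: g = 0.6211 > 0 → [2.625, 2.75]
midpoint 2.6875: g = -0.7163 < 0 → [2.625, 2.6875]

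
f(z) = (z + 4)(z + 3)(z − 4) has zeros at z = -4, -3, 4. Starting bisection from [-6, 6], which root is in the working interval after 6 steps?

4

m = 0, f(m) = -48 (−); new bracket [0, 6]
m = 3, f(m) = -42 (−); new bracket [3, 6]
m = 4.5, f(m) = 31.875 (+); new bracket [3, 4.5]
m = 3.75, f(m) = -13.0781 (−); new bracket [3.75, 4.5]
m = 4.125, f(m) = 7.2363 (+); new bracket [3.75, 4.125]
m = 3.9375, f(m) = -3.4417 (−); new bracket [3.9375, 4.125]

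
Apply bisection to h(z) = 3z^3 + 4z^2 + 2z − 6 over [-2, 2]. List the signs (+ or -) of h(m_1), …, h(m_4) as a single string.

midpoint 0: h = -6 < 0 → [0, 2]
midpoint 1: h = 3 > 0 → [0, 1]
midpoint 0.5: h = -3.625 < 0 → [0.5, 1]
midpoint 0.75: h = -0.9844 < 0 → [0.75, 1]

-+--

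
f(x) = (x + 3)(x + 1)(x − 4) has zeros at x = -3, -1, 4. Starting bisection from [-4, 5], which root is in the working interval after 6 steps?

4

midpoint 0.5: f = -18.375 < 0 → [0.5, 5]
midpoint 2.75: f = -26.953125 < 0 → [2.75, 5]
midpoint 3.875: f = -4.189453 < 0 → [3.875, 5]
midpoint 4.4375: f = 17.6931 > 0 → [3.875, 4.4375]
midpoint 4.15625: f = 5.7655 > 0 → [3.875, 4.15625]
midpoint 4.015625: f = 0.5498 > 0 → [3.875, 4.015625]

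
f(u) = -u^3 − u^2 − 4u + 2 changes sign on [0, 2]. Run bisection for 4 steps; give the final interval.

midpoint 1: f = -4 < 0 → [0, 1]
midpoint 0.5: f = -0.375 < 0 → [0, 0.5]
midpoint 0.25: f = 0.921875 > 0 → [0.25, 0.5]
midpoint 0.375: f = 0.3066 > 0 → [0.375, 0.5]

[0.375, 0.5]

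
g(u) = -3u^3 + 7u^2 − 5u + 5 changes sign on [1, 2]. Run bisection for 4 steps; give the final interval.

[1.875, 1.9375]

g(1.5) = 3.125 > 0, so the root lies in [1.5, 2]
g(1.75) = 1.609375 > 0, so the root lies in [1.75, 2]
g(1.875) = 0.458984 > 0, so the root lies in [1.875, 2]
g(1.9375) = -0.2297 < 0, so the root lies in [1.875, 1.9375]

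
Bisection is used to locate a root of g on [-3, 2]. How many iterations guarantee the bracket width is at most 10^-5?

19

Width after n steps is 5/2^n. Need 2^n ≥ 5/10^-5 = 500000.
2^18 = 262144 < 500000 ≤ 2^19 = 524288, so n = 19.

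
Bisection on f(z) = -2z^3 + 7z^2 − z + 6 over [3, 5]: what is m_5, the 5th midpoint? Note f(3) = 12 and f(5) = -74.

z = 4 gives f = -14, negative; keep [3, 4]
z = 3.5 gives f = 2.5, positive; keep [3.5, 4]
z = 3.75 gives f = -4.78125, negative; keep [3.5, 3.75]
z = 3.625 gives f = -0.9102, negative; keep [3.5, 3.625]
z = 3.5625 gives f = 0.8511, positive; keep [3.5625, 3.625]

3.5625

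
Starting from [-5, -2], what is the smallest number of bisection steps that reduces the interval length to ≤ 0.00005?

Width after n steps is 3/2^n. Need 2^n ≥ 3/0.00005 = 60000.
2^15 = 32768 < 60000 ≤ 2^16 = 65536, so n = 16.

16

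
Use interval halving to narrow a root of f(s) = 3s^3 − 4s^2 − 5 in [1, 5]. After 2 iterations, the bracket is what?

[1, 2]

midpoint 3: f = 40 > 0 → [1, 3]
midpoint 2: f = 3 > 0 → [1, 2]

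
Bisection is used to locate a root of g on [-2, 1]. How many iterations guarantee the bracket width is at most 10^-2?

9

Width after n steps is 3/2^n. Need 2^n ≥ 3/10^-2 = 300.
2^8 = 256 < 300 ≤ 2^9 = 512, so n = 9.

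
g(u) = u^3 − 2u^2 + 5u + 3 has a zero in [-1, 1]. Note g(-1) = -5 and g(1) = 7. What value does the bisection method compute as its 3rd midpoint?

u = 0 gives g = 3, positive; keep [-1, 0]
u = -0.5 gives g = -0.125, negative; keep [-0.5, 0]
u = -0.25 gives g = 1.609375, positive; keep [-0.5, -0.25]

-0.25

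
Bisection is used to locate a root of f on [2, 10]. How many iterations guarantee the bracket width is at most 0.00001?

20

Width after n steps is 8/2^n. Need 2^n ≥ 8/0.00001 = 800000.
2^19 = 524288 < 800000 ≤ 2^20 = 1048576, so n = 20.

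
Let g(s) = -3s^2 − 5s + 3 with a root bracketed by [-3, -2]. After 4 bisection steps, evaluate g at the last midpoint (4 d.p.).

-0.4180

s = -2.5 gives g = -3.25, negative; keep [-2.5, -2]
s = -2.25 gives g = -0.9375, negative; keep [-2.25, -2]
s = -2.125 gives g = 0.078125, positive; keep [-2.25, -2.125]
s = -2.1875 gives g = -0.418, negative; keep [-2.1875, -2.125]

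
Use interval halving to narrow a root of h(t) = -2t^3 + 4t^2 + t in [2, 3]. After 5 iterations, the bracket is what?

[2.21875, 2.25]

midpoint 2.5: h = -3.75 < 0 → [2, 2.5]
midpoint 2.25: h = -0.28125 < 0 → [2, 2.25]
midpoint 2.125: h = 0.996094 > 0 → [2.125, 2.25]
midpoint 2.1875: h = 0.3931 > 0 → [2.1875, 2.25]
midpoint 2.21875: h = 0.065 > 0 → [2.21875, 2.25]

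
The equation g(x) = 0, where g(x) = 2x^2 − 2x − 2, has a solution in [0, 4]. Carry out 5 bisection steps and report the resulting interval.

m = 2, g(m) = 2 (+); new bracket [0, 2]
m = 1, g(m) = -2 (−); new bracket [1, 2]
m = 1.5, g(m) = -0.5 (−); new bracket [1.5, 2]
m = 1.75, g(m) = 0.625 (+); new bracket [1.5, 1.75]
m = 1.625, g(m) = 0.0312 (+); new bracket [1.5, 1.625]

[1.5, 1.625]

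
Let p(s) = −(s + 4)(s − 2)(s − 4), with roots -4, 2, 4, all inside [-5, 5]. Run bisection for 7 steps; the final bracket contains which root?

p(0) = -32 < 0, so the root lies in [-5, 0]
p(-2.5) = -43.875 < 0, so the root lies in [-5, -2.5]
p(-3.75) = -11.140625 < 0, so the root lies in [-5, -3.75]
p(-4.375) = 20.0215 > 0, so the root lies in [-4.375, -3.75]
p(-4.0625) = 3.0549 > 0, so the root lies in [-4.0625, -3.75]
p(-3.90625) = -4.3778 < 0, so the root lies in [-4.0625, -3.90625]
p(-3.984375) = -0.7466 < 0, so the root lies in [-4.0625, -3.984375]

-4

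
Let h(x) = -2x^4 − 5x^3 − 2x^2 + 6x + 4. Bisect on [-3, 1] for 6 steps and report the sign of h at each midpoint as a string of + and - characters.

-++-++

h(-1) = -1 < 0, so the root lies in [-1, 1]
h(0) = 4 > 0, so the root lies in [-1, 0]
h(-0.5) = 1 > 0, so the root lies in [-1, -0.5]
h(-0.75) = -0.1484 < 0, so the root lies in [-0.75, -0.5]
h(-0.625) = 0.3843 > 0, so the root lies in [-0.75, -0.625]
h(-0.6875) = 0.1076 > 0, so the root lies in [-0.75, -0.6875]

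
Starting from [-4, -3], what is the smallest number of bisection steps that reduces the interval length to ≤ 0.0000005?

21

Width after n steps is 1/2^n. Need 2^n ≥ 1/0.0000005 = 2000000.
2^20 = 1048576 < 2000000 ≤ 2^21 = 2097152, so n = 21.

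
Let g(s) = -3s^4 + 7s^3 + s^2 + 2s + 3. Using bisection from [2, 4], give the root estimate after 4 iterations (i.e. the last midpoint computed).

2.625

s = 3 gives g = -36, negative; keep [2, 3]
s = 2.5 gives g = 6.4375, positive; keep [2.5, 3]
s = 2.75 gives g = -9.933594, negative; keep [2.5, 2.75]
s = 2.625 gives g = -0.6863, negative; keep [2.5, 2.625]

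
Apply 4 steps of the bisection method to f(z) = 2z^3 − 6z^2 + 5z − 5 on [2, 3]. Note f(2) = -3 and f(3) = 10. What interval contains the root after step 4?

[2.375, 2.4375]

f(2.5) = 1.25 > 0, so the root lies in [2, 2.5]
f(2.25) = -1.34375 < 0, so the root lies in [2.25, 2.5]
f(2.375) = -0.175781 < 0, so the root lies in [2.375, 2.5]
f(2.4375) = 0.5034 > 0, so the root lies in [2.375, 2.4375]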